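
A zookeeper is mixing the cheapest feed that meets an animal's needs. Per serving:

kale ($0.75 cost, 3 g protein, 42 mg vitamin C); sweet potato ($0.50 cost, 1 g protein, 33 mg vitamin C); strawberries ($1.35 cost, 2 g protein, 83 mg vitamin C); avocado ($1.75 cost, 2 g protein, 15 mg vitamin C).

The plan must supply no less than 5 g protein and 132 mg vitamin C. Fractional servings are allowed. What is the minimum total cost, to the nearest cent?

At the optimum either one food covers both requirements or two foods hit both targets exactly; no other combination can be cheaper.
kale only: max(5/3, 132/42) = 3.143 servings → $2.36.
sweet potato only: max(5/1, 132/33) = 5 servings → $2.50.
strawberries only: max(5/2, 132/83) = 2.5 servings → $3.38.
avocado only: max(5/2, 132/15) = 8.8 servings → $15.40.
kale + sweet potato with both tight: 0.5789 servings and 3.263 servings → $2.07.
kale + strawberries with both tight: 0.9152 servings and 1.127 servings → $2.21.
kale + avocado: the both-tight solution has a negative serving — not a feasible corner.
sweet potato + strawberries: the both-tight solution has a negative serving — not a feasible corner.
sweet potato + avocado with both tight: 3.706 servings and 0.6471 servings → $2.99.
strawberries + avocado with both tight: 1.39 servings and 1.11 servings → $3.82.
The minimum over all feasible corners is $2.07.

$2.07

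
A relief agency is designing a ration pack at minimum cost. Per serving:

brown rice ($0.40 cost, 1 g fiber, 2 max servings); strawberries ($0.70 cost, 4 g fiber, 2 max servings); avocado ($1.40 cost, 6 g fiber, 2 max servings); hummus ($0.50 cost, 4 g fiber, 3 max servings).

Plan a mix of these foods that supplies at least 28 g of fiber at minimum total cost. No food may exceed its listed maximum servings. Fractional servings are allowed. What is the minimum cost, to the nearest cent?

Cost per g of fiber: hummus $0.1250, strawberries $0.1750, avocado $0.2333, brown rice $0.4000.
Take 3 servings of hummus: +12.0 g fiber for $1.50 (total $1.50, still need 16.0 g).
Take 2 servings of strawberries: +8.0 g fiber for $1.40 (total $2.90, still need 8.0 g).
Take 1.333 servings of avocado: +8.0 g fiber for $1.87 (total $4.77, still need 0.0 g).
Greedy by cheapest-per-g is optimal for a single linear constraint, so the minimum cost is $4.77.

$4.77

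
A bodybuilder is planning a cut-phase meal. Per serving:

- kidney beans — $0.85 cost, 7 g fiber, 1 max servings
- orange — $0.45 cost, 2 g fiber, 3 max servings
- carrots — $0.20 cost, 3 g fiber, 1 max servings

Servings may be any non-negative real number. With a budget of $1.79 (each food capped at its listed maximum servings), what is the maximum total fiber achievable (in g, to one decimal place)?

13.3 g

Fiber per dollar: carrots 15, kidney beans 8.235, orange 4.444.
Take 1 serving of carrots: spends $0.20, +3.0 g fiber (running total 3.0 g).
Take 1 serving of kidney beans: spends $0.85, +7.0 g fiber (running total 10.0 g).
Take 1.644 servings of orange: spends $0.74, +3.3 g fiber (running total 13.3 g).
Greedy by best ratio exhausts the cost allowance optimally: 13.3 g.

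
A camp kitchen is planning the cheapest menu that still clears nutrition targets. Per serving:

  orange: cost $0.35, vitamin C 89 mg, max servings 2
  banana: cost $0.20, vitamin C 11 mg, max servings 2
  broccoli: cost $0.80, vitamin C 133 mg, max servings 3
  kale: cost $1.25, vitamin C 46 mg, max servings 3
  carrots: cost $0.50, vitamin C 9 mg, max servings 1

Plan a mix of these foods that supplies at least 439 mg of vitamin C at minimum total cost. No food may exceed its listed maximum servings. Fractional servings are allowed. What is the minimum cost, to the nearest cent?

$2.27

Cost per mg of vitamin C: orange $0.0039, broccoli $0.0060, banana $0.0182, kale $0.0272, carrots $0.0556.
Take 2 servings of orange: +178.0 mg vitamin C for $0.70 (total $0.70, still need 261.0 mg).
Take 1.962 servings of broccoli: +261.0 mg vitamin C for $1.57 (total $2.27, still need 0.0 mg).
Filling from the cheapest source first is optimal under one linear minimum: $2.27.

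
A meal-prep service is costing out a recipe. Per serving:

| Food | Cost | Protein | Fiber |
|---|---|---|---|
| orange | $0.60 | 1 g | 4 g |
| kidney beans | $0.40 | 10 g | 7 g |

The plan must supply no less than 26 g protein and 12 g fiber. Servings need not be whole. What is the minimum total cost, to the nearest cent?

$1.04

Compare the cost at each extreme point of the feasible region.
orange only: max(26/1, 12/4) = 26 servings → $15.60.
kidney beans only: max(26/10, 12/7) = 2.6 servings → $1.04.
orange + kidney beans with both targets exact would need a negative amount; discard.
Cheapest feasible corner: $1.04.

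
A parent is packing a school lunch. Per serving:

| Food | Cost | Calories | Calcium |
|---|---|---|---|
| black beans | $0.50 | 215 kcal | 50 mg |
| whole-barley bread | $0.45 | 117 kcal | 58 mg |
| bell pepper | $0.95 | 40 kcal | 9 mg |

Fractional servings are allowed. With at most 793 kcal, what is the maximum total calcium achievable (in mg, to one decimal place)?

393.1 mg

Calcium per kcal: whole-barley bread 0.4957, black beans 0.2326, bell pepper 0.225.
With no serving limits, spend the whole calories allowance on whole-barley bread: 793 kcal / 117 kcal × 58 mg = 393.1 mg.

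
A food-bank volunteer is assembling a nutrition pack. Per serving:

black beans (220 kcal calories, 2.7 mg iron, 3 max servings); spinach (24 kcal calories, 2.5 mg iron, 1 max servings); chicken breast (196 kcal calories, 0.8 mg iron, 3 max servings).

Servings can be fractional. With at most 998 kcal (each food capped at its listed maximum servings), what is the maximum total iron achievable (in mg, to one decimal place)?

Iron per kcal: spinach 0.1042, black beans 0.01227, chicken breast 0.004082.
Take 1 serving of spinach: uses 24 kcal, +2.5 mg iron (running total 2.5 mg).
Take 3 servings of black beans: uses 660 kcal, +8.1 mg iron (running total 10.6 mg).
Take 1.602 servings of chicken breast: uses 314 kcal, +1.3 mg iron (running total 11.9 mg).
Filling greedily by iron-per-kcal is optimal for one linear limit, giving 11.9 mg.

11.9 mg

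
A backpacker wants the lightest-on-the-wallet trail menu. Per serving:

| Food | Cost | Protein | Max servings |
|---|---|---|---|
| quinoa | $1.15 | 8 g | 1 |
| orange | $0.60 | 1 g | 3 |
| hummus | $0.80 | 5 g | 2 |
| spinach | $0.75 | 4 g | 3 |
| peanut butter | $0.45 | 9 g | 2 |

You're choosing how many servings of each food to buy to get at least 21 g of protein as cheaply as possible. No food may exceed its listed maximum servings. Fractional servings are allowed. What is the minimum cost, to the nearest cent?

$1.33

Cost per g of protein: peanut butter $0.0500, quinoa $0.1437, hummus $0.1600, spinach $0.1875, orange $0.6000.
Take 2 servings of peanut butter: +18.0 g protein for $0.90 (total $0.90, still need 3.0 g).
Take 0.375 servings of quinoa: +3.0 g protein for $0.43 (total $1.33, still need 0.0 g).
Greedy by cheapest-per-g is optimal for a single linear constraint, so the minimum cost is $1.33.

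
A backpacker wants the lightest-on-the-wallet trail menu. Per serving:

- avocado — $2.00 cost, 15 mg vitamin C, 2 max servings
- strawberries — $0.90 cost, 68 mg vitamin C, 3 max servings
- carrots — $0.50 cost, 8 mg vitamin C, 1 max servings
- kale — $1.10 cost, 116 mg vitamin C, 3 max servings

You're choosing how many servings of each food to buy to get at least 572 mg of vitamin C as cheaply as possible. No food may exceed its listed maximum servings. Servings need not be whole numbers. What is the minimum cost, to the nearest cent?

$8.10

Cost per mg of vitamin C: kale $0.0095, strawberries $0.0132, carrots $0.0625, avocado $0.1333.
Take 3 servings of kale: +348.0 mg vitamin C for $3.30 (total $3.30, still need 224.0 mg).
Take 3 servings of strawberries: +204.0 mg vitamin C for $2.70 (total $6.00, still need 20.0 mg).
Take 1 serving of carrots: +8.0 mg vitamin C for $0.50 (total $6.50, still need 12.0 mg).
Take 0.8 servings of avocado: +12.0 mg vitamin C for $1.60 (total $8.10, still need 0.0 mg).
Greedy by cheapest-per-mg is optimal for a single linear constraint, so the minimum cost is $8.10.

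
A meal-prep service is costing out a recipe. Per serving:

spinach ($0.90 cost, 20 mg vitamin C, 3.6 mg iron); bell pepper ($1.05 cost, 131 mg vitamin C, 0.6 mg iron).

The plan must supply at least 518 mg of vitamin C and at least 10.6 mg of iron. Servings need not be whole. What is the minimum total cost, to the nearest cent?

$5.89

With two linear requirements the optimum uses one or two foods; enumerate the corners.
spinach only: max(518/20, 10.6/3.6) = 25.9 servings → $23.31.
bell pepper only: max(518/131, 10.6/0.6) = 17.67 servings → $18.55.
spinach + bell pepper with both tight: 2.345 servings and 3.596 servings → $5.89.
So the least-cost plan costs $5.89.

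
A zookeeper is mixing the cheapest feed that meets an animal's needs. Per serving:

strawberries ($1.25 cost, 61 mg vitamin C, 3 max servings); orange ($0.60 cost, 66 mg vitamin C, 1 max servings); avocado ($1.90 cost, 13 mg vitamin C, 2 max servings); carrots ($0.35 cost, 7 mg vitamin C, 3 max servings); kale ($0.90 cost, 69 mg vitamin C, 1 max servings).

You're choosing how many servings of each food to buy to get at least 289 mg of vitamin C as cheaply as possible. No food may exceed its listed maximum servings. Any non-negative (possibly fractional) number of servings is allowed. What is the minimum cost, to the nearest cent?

Cost per mg of vitamin C: orange $0.0091, kale $0.0130, strawberries $0.0205, carrots $0.0500, avocado $0.1462.
Take 1 serving of orange: +66.0 mg vitamin C for $0.60 (total $0.60, still need 223.0 mg).
Take 1 serving of kale: +69.0 mg vitamin C for $0.90 (total $1.50, still need 154.0 mg).
Take 2.525 servings of strawberries: +154.0 mg vitamin C for $3.16 (total $4.66, still need 0.0 mg).
Greedy by cheapest-per-mg is optimal for a single linear constraint, so the minimum cost is $4.66.

$4.66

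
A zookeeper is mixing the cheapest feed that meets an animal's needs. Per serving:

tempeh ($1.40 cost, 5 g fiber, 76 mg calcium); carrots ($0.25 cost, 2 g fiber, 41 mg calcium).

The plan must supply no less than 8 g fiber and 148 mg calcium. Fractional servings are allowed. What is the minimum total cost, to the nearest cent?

$1.00

A basic optimal solution has at most two foods positive. Try each food alone and each pair with both targets met exactly.
tempeh only: max(8/5, 148/76) = 1.947 servings → $2.73.
carrots only: max(8/2, 148/41) = 4 servings → $1.00.
tempeh + carrots with both tight: 0.6038 servings and 2.491 servings → $1.47.
The minimum over all feasible corners is $1.00.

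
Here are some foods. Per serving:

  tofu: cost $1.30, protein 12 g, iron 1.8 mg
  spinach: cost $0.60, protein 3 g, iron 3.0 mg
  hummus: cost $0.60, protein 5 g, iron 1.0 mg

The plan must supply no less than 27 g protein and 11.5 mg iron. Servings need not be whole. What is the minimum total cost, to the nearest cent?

Two binding constraints pin down two serving amounts, so the optimal mix uses at most two foods. The candidates are each food alone (scaled to the tighter of protein/iron) and each pair with both constraints tight.
tofu only: max(27/12, 11.5/1.8) = 6.389 servings → $8.31.
spinach only: max(27/3, 11.5/3.0) = 9 servings → $5.40.
hummus only: max(27/5, 11.5/1.0) = 11.5 servings → $6.90.
tofu + spinach with both tight: 1.52 servings and 2.922 servings → $3.73.
tofu + hummus with both targets exact would need a negative amount; discard.
spinach + hummus with both tight: 2.542 servings and 3.875 servings → $3.85.
The minimum over all feasible corners is $3.73.

$3.73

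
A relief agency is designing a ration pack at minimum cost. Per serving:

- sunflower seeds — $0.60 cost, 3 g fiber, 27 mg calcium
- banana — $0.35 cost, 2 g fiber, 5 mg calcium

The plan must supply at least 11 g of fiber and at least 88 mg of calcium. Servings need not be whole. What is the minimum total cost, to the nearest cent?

$2.16

The cheapest plan sits at a corner of the feasible region — with two constraints it uses at most two foods.
sunflower seeds only: max(11/3, 88/27) = 3.667 servings → $2.20.
banana only: max(11/2, 88/5) = 17.6 servings → $6.16.
sunflower seeds + banana with both tight: 3.103 servings and 0.8462 servings → $2.16.
So the least-cost plan costs $2.16.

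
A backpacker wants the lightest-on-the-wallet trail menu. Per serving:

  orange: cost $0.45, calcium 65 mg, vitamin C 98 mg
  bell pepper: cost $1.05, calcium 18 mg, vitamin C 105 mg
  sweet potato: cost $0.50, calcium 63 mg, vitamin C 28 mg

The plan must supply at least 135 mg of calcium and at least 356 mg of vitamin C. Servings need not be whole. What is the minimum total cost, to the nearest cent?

$1.63

orange only: max(135/65, 356/98) = 3.633 servings → $1.63.
bell pepper only: max(135/18, 356/105) = 7.5 servings → $7.88.
sweet potato only: max(135/63, 356/28) = 12.71 servings → $6.36.
orange + bell pepper with both tight: 1.535 servings and 1.958 servings → $2.75.
orange + sweet potato: the both-tight solution has a negative serving — not a feasible corner.
bell pepper + sweet potato with both tight: 3.052 servings and 1.271 servings → $3.84.
So the least-cost plan costs $1.63.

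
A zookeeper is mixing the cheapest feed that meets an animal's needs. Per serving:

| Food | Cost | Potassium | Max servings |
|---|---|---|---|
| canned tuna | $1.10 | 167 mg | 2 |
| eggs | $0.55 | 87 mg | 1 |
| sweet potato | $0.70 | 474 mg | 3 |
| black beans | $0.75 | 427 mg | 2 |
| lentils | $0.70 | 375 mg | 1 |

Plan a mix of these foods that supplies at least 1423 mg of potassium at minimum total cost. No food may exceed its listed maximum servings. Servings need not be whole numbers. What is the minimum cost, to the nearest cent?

Cost per mg of potassium: sweet potato $0.0015, black beans $0.0018, lentils $0.0019, eggs $0.0063, canned tuna $0.0066.
Take 3 servings of sweet potato: +1422.0 mg potassium for $2.10 (total $2.10, still need 1.0 mg).
Take 0.002342 servings of black beans: +1.0 mg potassium for $0.00 (total $2.10, still need 0.0 mg).
Filling from the cheapest source first is optimal under one linear minimum: $2.10.

$2.10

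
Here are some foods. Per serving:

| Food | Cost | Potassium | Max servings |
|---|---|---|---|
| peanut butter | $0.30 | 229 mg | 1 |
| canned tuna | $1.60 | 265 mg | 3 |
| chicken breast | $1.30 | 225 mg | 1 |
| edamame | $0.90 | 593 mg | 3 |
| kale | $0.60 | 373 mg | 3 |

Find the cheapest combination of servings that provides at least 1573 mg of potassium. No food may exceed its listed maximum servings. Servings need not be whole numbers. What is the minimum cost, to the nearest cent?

$2.34

Cost per mg of potassium: peanut butter $0.0013, edamame $0.0015, kale $0.0016, chicken breast $0.0058, canned tuna $0.0060.
Take 1 serving of peanut butter: +229.0 mg potassium for $0.30 (total $0.30, still need 1344.0 mg).
Take 2.266 servings of edamame: +1344.0 mg potassium for $2.04 (total $2.34, still need 0.0 mg).
Filling from the cheapest source first is optimal under one linear minimum: $2.34.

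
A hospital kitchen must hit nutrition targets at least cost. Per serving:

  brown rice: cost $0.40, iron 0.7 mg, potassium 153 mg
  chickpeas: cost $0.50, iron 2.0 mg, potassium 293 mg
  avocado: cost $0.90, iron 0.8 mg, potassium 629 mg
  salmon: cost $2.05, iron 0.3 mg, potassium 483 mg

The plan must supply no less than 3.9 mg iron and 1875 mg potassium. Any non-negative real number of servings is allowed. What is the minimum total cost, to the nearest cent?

$2.76

brown rice only: max(3.9/0.7, 1875/153) = 12.25 servings → $4.90.
chickpeas only: max(3.9/2.0, 1875/293) = 6.399 servings → $3.20.
avocado only: max(3.9/0.8, 1875/629) = 4.875 servings → $4.39.
salmon only: max(3.9/0.3, 1875/483) = 13 servings → $26.65.
brown rice + chickpeas: intersection lies outside the first quadrant.
brown rice + avocado with both tight: 2.998 servings and 2.252 servings → $3.23.
brown rice + salmon with both tight: 4.522 servings and 2.45 servings → $6.83.
chickpeas + avocado with both tight: 0.9311 servings and 2.547 servings → $2.76.
chickpeas + salmon with both tight: 1.505 servings and 2.969 servings → $6.84.
avocado + salmon with both targets exact would need a negative amount; discard.
Cheapest feasible corner: $2.76.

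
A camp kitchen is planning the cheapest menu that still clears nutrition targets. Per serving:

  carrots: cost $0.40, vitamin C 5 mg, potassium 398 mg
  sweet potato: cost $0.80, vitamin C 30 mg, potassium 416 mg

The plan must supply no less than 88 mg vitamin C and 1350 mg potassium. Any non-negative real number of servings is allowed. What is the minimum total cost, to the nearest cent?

$2.45

This is a tiny linear program; its minimum lies at a vertex of the feasible set. List the vertices and price them.
carrots only: max(88/5, 1350/398) = 17.6 servings → $7.04.
sweet potato only: max(88/30, 1350/416) = 3.245 servings → $2.60.
carrots + sweet potato with both tight: 0.3947 servings and 2.868 servings → $2.45.
Cheapest feasible corner: $2.45.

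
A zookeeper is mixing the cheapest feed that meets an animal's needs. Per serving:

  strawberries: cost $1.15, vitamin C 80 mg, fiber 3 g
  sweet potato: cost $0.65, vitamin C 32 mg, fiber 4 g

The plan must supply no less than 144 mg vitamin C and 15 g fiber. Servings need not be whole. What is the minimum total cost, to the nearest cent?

$2.72

The cheapest plan sits at a corner of the feasible region — with two constraints it uses at most two foods.
strawberries only: max(144/80, 15/3) = 5 servings → $5.75.
sweet potato only: max(144/32, 15/4) = 4.5 servings → $2.92.
strawberries + sweet potato with both tight: 0.4286 servings and 3.429 servings → $2.72.
Cheapest feasible corner: $2.72.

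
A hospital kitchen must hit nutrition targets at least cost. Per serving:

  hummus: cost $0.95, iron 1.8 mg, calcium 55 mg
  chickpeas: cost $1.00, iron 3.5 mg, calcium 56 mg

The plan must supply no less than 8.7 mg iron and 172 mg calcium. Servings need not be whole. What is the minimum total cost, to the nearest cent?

Check every corner: each single food scaled to meet both minima, and each pair solved so both constraints bind.
hummus only: max(8.7/1.8, 172/55) = 4.833 servings → $4.59.
chickpeas only: max(8.7/3.5, 172/56) = 3.071 servings → $3.07.
hummus + chickpeas with both tight: 1.252 servings and 1.842 servings → $3.03.
The minimum over all feasible corners is $3.03.

$3.03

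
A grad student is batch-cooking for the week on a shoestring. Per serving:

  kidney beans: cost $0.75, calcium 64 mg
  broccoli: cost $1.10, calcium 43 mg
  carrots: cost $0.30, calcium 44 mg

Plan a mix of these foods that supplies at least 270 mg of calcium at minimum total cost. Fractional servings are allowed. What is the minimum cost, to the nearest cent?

$1.84

Cost per mg of calcium: carrots $0.0068, kidney beans $0.0117, broccoli $0.0256.
With no serving limits, use only carrots: 270 mg / 44 mg = 6.136 servings × $0.30 = $1.84.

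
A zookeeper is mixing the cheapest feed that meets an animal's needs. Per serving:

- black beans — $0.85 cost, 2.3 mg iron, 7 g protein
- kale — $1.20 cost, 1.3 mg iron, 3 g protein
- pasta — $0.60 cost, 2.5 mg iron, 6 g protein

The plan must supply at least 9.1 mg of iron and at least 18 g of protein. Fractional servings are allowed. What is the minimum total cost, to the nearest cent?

$2.18

Minimising a linear cost over {iron ≥ 9.1, protein ≥ 18, servings ≥ 0} — the optimum is at a vertex, using one or two foods.
black beans only: max(9.1/2.3, 18/7) = 3.957 servings → $3.36.
kale only: max(9.1/1.3, 18/3) = 7 servings → $8.40.
pasta only: max(9.1/2.5, 18/6) = 3.64 servings → $2.18.
black beans + kale: the both-tight solution has a negative serving — not a feasible corner.
black beans + pasta: intersection lies outside the first quadrant.
kale + pasta: the both-tight solution has a negative serving — not a feasible corner.
The minimum over all feasible corners is $2.18.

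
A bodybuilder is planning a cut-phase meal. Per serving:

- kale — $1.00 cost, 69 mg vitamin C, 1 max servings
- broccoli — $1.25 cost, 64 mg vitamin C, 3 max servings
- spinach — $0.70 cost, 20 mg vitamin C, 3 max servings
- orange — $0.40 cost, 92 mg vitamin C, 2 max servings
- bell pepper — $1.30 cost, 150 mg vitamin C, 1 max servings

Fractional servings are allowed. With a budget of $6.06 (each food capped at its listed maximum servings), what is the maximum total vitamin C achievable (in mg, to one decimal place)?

Vitamin C per dollar: orange 230, bell pepper 115.4, kale 69, broccoli 51.2, spinach 28.57.
Take 2 servings of orange: spends $0.80, +184.0 mg vitamin C (running total 184.0 mg).
Take 1 serving of bell pepper: spends $1.30, +150.0 mg vitamin C (running total 334.0 mg).
Take 1 serving of kale: spends $1.00, +69.0 mg vitamin C (running total 403.0 mg).
Take 2.368 servings of broccoli: spends $2.96, +151.6 mg vitamin C (running total 554.6 mg).
Greedy by best ratio exhausts the cost allowance optimally: 554.6 mg.

554.6 mg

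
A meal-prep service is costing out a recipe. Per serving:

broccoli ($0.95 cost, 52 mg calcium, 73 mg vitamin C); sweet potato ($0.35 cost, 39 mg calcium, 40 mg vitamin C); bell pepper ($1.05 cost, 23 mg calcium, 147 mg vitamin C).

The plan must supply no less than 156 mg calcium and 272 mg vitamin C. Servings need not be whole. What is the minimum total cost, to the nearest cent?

For a min-cost LP with two ≥-constraints, a basic feasible solution has at most two positive variables.
broccoli only: max(156/52, 272/73) = 3.726 servings → $3.54.
sweet potato only: max(156/39, 272/40) = 6.8 servings → $2.38.
bell pepper only: max(156/23, 272/147) = 6.783 servings → $7.12.
broccoli + sweet potato: the both-tight solution has a negative serving — not a feasible corner.
broccoli + bell pepper with both tight: 2.796 servings and 0.462 servings → $3.14.
sweet potato + bell pepper with both tight: 3.465 servings and 0.9075 servings → $2.17.
Cheapest feasible corner: $2.17.

$2.17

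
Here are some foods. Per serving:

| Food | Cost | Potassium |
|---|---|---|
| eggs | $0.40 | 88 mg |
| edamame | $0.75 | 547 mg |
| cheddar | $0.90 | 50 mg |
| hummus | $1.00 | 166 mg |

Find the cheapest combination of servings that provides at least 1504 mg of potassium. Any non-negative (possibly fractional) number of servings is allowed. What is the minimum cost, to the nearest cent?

Cost per mg of potassium: edamame $0.0014, eggs $0.0045, hummus $0.0060, cheddar $0.0180.
With no serving limits, use only edamame: 1504 mg / 547 mg = 2.75 servings × $0.75 = $2.06.

$2.06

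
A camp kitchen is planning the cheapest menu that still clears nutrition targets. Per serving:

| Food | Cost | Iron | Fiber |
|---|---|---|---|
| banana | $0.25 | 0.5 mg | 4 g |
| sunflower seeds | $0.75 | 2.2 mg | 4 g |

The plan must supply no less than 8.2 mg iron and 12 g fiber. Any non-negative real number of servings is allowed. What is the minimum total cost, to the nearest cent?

Minimising a linear cost over {iron ≥ 8.2, fiber ≥ 12, servings ≥ 0} — the optimum is at a vertex, using one or two foods.
banana only: max(8.2/0.5, 12/4) = 16.4 servings → $4.10.
sunflower seeds only: max(8.2/2.2, 12/4) = 3.727 servings → $2.80.
banana + sunflower seeds: intersection lies outside the first quadrant.
So the least-cost plan costs $2.80.

$2.80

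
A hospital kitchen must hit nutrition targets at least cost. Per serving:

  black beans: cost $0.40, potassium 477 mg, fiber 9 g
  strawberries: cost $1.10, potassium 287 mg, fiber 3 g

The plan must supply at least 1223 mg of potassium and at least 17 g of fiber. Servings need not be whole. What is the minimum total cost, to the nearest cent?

Compare the cost at each extreme point of the feasible region.
black beans only: max(1223/477, 17/9) = 2.564 servings → $1.03.
strawberries only: max(1223/287, 17/3) = 5.667 servings → $6.23.
black beans + strawberries with both tight: 1.05 servings and 2.516 servings → $3.19.
Cheapest feasible corner: $1.03.

$1.03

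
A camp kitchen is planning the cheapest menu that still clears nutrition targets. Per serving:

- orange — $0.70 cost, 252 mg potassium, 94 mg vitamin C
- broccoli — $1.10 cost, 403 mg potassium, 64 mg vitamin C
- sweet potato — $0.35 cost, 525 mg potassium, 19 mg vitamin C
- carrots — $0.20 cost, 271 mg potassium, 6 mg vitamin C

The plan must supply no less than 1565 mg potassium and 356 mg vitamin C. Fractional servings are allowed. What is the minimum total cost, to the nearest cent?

$2.92

This is a tiny linear program; its minimum lies at a vertex of the feasible set. List the vertices and price them.
orange only: max(1565/252, 356/94) = 6.21 servings → $4.35.
broccoli only: max(1565/403, 356/64) = 5.562 servings → $6.12.
sweet potato only: max(1565/525, 356/19) = 18.74 servings → $6.56.
carrots only: max(1565/271, 356/6) = 59.33 servings → $11.87.
orange + broccoli with both tight: 1.991 servings and 2.639 servings → $4.30.
orange + sweet potato with both tight: 3.527 servings and 1.288 servings → $2.92.
orange + carrots with both tight: 3.634 servings and 2.395 servings → $3.02.
broccoli + sweet potato: intersection lies outside the first quadrant.
broccoli + carrots with both targets exact would need a negative amount; discard.
sweet potato + carrots with both targets exact would need a negative amount; discard.
The minimum over all feasible corners is $2.92.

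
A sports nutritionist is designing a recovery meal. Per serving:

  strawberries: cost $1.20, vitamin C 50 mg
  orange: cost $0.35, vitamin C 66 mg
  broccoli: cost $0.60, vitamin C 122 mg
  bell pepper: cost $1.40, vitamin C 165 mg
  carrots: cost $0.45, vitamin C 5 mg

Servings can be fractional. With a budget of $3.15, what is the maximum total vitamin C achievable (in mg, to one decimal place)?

640.5 mg

Vitamin C per dollar: broccoli 203.3, orange 188.6, bell pepper 117.9, strawberries 41.67, carrots 11.11.
With no serving limits, spend the whole cost allowance on broccoli: $3.15 / $0.60 × 122 mg = 640.5 mg.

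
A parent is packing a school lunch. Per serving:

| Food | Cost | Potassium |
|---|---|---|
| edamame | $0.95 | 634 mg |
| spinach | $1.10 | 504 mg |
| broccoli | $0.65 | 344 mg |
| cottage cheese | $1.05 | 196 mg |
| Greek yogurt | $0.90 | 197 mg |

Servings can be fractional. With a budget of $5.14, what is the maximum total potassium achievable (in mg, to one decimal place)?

3430.3 mg

Potassium per dollar: edamame 667.4, broccoli 529.2, spinach 458.2, Greek yogurt 218.9, cottage cheese 186.7.
With no serving limits, spend the whole cost allowance on edamame: $5.14 / $0.95 × 634 mg = 3430.3 mg.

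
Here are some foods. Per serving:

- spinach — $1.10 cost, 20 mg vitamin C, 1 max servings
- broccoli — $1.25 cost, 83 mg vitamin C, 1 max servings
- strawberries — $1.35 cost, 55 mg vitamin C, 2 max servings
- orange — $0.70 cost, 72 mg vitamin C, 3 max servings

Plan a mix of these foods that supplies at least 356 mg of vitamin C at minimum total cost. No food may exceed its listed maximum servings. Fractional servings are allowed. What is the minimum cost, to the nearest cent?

Cost per mg of vitamin C: orange $0.0097, broccoli $0.0151, strawberries $0.0245, spinach $0.0550.
Take 3 servings of orange: +216.0 mg vitamin C for $2.10 (total $2.10, still need 140.0 mg).
Take 1 serving of broccoli: +83.0 mg vitamin C for $1.25 (total $3.35, still need 57.0 mg).
Take 1.036 servings of strawberries: +57.0 mg vitamin C for $1.40 (total $4.75, still need 0.0 mg).
Filling from the cheapest source first is optimal under one linear minimum: $4.75.

$4.75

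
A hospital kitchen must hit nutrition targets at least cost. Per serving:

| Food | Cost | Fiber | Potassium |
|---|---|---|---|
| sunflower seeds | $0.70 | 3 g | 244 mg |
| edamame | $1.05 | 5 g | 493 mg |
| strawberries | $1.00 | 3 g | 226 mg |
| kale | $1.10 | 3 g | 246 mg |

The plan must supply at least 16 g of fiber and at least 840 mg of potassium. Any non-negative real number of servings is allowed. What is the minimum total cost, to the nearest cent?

$3.36

The cheapest plan sits at a corner of the feasible region — with two constraints it uses at most two foods.
sunflower seeds only: max(16/3, 840/244) = 5.333 servings → $3.73.
edamame only: max(16/5, 840/493) = 3.2 servings → $3.36.
strawberries only: max(16/3, 840/226) = 5.333 servings → $5.33.
kale only: max(16/3, 840/246) = 5.333 servings → $5.87.
sunflower seeds + edamame: intersection lies outside the first quadrant.
sunflower seeds + strawberries with both targets exact would need a negative amount; discard.
sunflower seeds + kale with both targets exact would need a negative amount; discard.
edamame + strawberries: intersection lies outside the first quadrant.
edamame + kale: the both-tight solution has a negative serving — not a feasible corner.
strawberries + kale with both targets exact would need a negative amount; discard.
Cheapest feasible corner: $3.36.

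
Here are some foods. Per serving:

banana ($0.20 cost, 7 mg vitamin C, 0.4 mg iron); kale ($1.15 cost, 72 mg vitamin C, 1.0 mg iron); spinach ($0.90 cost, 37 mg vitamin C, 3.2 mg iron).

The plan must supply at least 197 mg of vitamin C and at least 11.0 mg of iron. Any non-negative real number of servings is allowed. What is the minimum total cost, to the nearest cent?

An LP optimum is at a vertex; with two nutrient constraints at most two foods are used. Check each candidate.
banana only: max(197/7, 11.0/0.4) = 28.14 servings → $5.63.
kale only: max(197/72, 11.0/1.0) = 11 servings → $12.65.
spinach only: max(197/37, 11.0/3.2) = 5.324 servings → $4.79.
banana + kale with both tight: 27.29 servings and 0.08257 servings → $5.55.
banana + spinach: intersection lies outside the first quadrant.
kale + spinach with both tight: 1.155 servings and 3.077 servings → $4.10.
So the least-cost plan costs $4.10.

$4.10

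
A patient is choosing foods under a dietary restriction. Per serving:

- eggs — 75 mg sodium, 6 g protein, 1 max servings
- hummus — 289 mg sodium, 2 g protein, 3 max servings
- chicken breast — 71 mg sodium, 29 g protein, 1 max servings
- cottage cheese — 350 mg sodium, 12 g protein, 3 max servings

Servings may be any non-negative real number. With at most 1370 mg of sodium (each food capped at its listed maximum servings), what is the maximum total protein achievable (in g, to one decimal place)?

Protein per mg sodium: chicken breast 0.4085, eggs 0.08, cottage cheese 0.03429, hummus 0.00692.
Take 1 serving of chicken breast: uses 71 mg sodium, +29.0 g protein (running total 29.0 g).
Take 1 serving of eggs: uses 75 mg sodium, +6.0 g protein (running total 35.0 g).
Take 3 servings of cottage cheese: uses 1050 mg sodium, +36.0 g protein (running total 71.0 g).
Take 0.6021 servings of hummus: uses 174 mg sodium, +1.2 g protein (running total 72.2 g).
Greedy by best ratio exhausts the sodium allowance optimally: 72.2 g.

72.2 g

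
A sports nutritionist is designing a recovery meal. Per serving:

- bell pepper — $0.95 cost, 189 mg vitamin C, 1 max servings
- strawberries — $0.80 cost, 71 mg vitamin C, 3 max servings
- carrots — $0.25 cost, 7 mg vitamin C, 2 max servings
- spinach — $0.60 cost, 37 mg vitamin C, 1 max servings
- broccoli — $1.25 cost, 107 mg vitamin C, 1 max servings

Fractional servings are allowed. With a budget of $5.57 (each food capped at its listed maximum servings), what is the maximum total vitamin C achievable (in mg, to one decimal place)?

Vitamin C per dollar: bell pepper 198.9, strawberries 88.75, broccoli 85.6, spinach 61.67, carrots 28.
Take 1 serving of bell pepper: spends $0.95, +189.0 mg vitamin C (running total 189.0 mg).
Take 3 servings of strawberries: spends $2.40, +213.0 mg vitamin C (running total 402.0 mg).
Take 1 serving of broccoli: spends $1.25, +107.0 mg vitamin C (running total 509.0 mg).
Take 1 serving of spinach: spends $0.60, +37.0 mg vitamin C (running total 546.0 mg).
Take 1.48 servings of carrots: spends $0.37, +10.4 mg vitamin C (running total 556.4 mg).
Greedy by best ratio exhausts the cost allowance optimally: 556.4 mg.

556.4 mg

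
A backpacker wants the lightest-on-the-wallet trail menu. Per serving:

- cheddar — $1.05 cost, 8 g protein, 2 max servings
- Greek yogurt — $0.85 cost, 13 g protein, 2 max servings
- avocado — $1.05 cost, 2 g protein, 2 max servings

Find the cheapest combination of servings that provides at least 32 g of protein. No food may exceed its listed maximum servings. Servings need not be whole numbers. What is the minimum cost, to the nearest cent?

$2.49

Cost per g of protein: Greek yogurt $0.0654, cheddar $0.1313, avocado $0.5250.
Take 2 servings of Greek yogurt: +26.0 g protein for $1.70 (total $1.70, still need 6.0 g).
Take 0.75 servings of cheddar: +6.0 g protein for $0.79 (total $2.49, still need 0.0 g).
Filling from the cheapest source first is optimal under one linear minimum: $2.49.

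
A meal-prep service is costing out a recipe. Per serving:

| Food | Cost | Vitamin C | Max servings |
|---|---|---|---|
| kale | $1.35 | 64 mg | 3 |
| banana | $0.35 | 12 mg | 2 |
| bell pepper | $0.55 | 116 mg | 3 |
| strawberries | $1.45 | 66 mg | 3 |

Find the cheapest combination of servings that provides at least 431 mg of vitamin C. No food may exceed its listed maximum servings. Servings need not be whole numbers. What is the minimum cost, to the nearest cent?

Cost per mg of vitamin C: bell pepper $0.0047, kale $0.0211, strawberries $0.0220, banana $0.0292.
Take 3 servings of bell pepper: +348.0 mg vitamin C for $1.65 (total $1.65, still need 83.0 mg).
Take 1.297 servings of kale: +83.0 mg vitamin C for $1.75 (total $3.40, still need 0.0 mg).
Greedy by cheapest-per-mg is optimal for a single linear constraint, so the minimum cost is $3.40.

$3.40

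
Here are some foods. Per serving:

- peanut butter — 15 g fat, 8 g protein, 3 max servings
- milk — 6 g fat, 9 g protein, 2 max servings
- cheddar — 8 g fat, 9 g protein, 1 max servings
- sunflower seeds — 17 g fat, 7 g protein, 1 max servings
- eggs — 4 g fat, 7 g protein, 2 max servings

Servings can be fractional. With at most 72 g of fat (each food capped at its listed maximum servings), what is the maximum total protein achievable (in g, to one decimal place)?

64.5 g

Protein per g fat: eggs 1.75, milk 1.5, cheddar 1.125, peanut butter 0.5333, sunflower seeds 0.4118.
Take 2 servings of eggs: uses 8 g fat, +14.0 g protein (running total 14.0 g).
Take 2 servings of milk: uses 12 g fat, +18.0 g protein (running total 32.0 g).
Take 1 serving of cheddar: uses 8 g fat, +9.0 g protein (running total 41.0 g).
Take 2.933 servings of peanut butter: uses 44 g fat, +23.5 g protein (running total 64.5 g).
Filling greedily by protein-per-g fat is optimal for one linear limit, giving 64.5 g.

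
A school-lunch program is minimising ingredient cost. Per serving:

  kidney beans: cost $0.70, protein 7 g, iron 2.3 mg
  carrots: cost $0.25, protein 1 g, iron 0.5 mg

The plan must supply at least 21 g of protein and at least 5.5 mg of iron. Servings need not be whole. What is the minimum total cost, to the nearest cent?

$2.10

Compare the cost at each extreme point of the feasible region.
kidney beans only: max(21/7, 5.5/2.3) = 3 servings → $2.10.
carrots only: max(21/1, 5.5/0.5) = 21 servings → $5.25.
kidney beans + carrots: the both-tight solution has a negative serving — not a feasible corner.
The minimum over all feasible corners is $2.10.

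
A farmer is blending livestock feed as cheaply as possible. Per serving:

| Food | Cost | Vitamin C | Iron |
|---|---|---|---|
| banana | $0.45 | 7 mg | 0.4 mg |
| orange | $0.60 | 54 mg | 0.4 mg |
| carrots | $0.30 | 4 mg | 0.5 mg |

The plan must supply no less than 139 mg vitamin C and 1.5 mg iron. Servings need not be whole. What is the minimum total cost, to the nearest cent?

With two linear requirements the optimum uses one or two foods; enumerate the corners.
banana only: max(139/7, 1.5/0.4) = 19.86 servings → $8.94.
orange only: max(139/54, 1.5/0.4) = 3.75 servings → $2.25.
carrots only: max(139/4, 1.5/0.5) = 34.75 servings → $10.43.
banana + orange with both tight: 1.351 servings and 2.399 servings → $2.05.
banana + carrots with both targets exact would need a negative amount; discard.
orange + carrots with both tight: 2.5 servings and 1 serving → $1.80.
Cheapest feasible corner: $1.80.

$1.80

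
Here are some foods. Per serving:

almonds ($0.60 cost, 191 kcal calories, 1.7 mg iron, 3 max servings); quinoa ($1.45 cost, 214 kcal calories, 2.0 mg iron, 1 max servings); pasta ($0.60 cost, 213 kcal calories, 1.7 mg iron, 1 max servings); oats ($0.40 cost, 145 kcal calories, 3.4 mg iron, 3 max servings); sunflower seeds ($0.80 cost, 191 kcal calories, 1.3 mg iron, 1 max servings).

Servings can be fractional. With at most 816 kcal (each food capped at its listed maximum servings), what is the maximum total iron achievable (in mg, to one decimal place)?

13.7 mg

Iron per kcal: oats 0.02345, quinoa 0.009346, almonds 0.008901, pasta 0.007981, sunflower seeds 0.006806.
Take 3 servings of oats: uses 435 kcal, +10.2 mg iron (running total 10.2 mg).
Take 1 serving of quinoa: uses 214 kcal, +2.0 mg iron (running total 12.2 mg).
Take 0.8743 servings of almonds: uses 167 kcal, +1.5 mg iron (running total 13.7 mg).
Filling greedily by iron-per-kcal is optimal for one linear limit, giving 13.7 mg.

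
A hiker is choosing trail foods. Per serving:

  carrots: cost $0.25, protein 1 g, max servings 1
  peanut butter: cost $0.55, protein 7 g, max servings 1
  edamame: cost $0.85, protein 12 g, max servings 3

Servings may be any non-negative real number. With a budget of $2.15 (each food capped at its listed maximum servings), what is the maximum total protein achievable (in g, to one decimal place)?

Protein per dollar: edamame 14.12, peanut butter 12.73, carrots 4.
Take 2.529 servings of edamame: spends $2.15, +30.4 g protein (running total 30.4 g).
Filling greedily by protein-per-dollar is optimal for one linear limit, giving 30.4 g.

30.4 g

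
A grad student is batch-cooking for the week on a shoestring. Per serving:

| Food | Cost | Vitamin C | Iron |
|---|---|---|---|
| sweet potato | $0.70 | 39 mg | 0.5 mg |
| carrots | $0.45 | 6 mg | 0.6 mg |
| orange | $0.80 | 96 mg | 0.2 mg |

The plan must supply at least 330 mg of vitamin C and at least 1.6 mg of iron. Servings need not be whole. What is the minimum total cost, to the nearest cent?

At the optimum either one food covers both requirements or two foods hit both targets exactly; no other combination can be cheaper.
sweet potato only: max(330/39, 1.6/0.5) = 8.462 servings → $5.92.
carrots only: max(330/6, 1.6/0.6) = 55 servings → $24.75.
orange only: max(330/96, 1.6/0.2) = 8 servings → $6.40.
sweet potato + carrots with both targets exact would need a negative amount; discard.
sweet potato + orange with both tight: 2.179 servings and 2.552 servings → $3.57.
carrots + orange with both tight: 1.553 servings and 3.34 servings → $3.37.
The minimum over all feasible corners is $3.37.

$3.37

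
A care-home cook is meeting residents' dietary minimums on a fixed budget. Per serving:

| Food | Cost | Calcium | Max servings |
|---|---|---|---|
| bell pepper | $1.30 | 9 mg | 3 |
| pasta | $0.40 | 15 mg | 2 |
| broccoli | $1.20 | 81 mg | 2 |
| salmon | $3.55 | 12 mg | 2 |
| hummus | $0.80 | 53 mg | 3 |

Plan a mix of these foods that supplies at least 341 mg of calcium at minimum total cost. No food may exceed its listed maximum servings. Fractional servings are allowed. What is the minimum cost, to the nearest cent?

Cost per mg of calcium: broccoli $0.0148, hummus $0.0151, pasta $0.0267, bell pepper $0.1444, salmon $0.2958.
Take 2 servings of broccoli: +162.0 mg calcium for $2.40 (total $2.40, still need 179.0 mg).
Take 3 servings of hummus: +159.0 mg calcium for $2.40 (total $4.80, still need 20.0 mg).
Take 1.333 servings of pasta: +20.0 mg calcium for $0.53 (total $5.33, still need 0.0 mg).
Filling from the cheapest source first is optimal under one linear minimum: $5.33.

$5.33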